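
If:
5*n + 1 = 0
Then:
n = -1/5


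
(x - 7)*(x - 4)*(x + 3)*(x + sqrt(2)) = x^4 - 8*x^3 + sqrt(2)*x^3 - 8*sqrt(2)*x^2 - 5*x^2 - 5*sqrt(2)*x + 84*x + 84*sqrt(2)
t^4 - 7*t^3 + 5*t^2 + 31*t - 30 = (t - 5)*(t - 3)*(t - 1)*(t + 2)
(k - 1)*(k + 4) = k^2 + 3*k - 4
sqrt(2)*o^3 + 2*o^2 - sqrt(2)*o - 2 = (o - 1)*(o + sqrt(2))*(sqrt(2)*o + sqrt(2))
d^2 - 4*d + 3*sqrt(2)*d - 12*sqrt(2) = (d - 4)*(d + 3*sqrt(2))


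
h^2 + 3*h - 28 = (h - 4)*(h + 7)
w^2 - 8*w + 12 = (w - 6)*(w - 2)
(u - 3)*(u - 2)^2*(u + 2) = u^4 - 5*u^3 + 2*u^2 + 20*u - 24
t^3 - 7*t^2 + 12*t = t*(t - 4)*(t - 3)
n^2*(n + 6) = n^3 + 6*n^2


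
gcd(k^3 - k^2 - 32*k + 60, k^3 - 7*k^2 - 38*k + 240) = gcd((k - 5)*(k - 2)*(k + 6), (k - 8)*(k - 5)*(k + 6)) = k^2 + k - 30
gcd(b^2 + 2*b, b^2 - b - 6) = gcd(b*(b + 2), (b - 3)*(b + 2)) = b + 2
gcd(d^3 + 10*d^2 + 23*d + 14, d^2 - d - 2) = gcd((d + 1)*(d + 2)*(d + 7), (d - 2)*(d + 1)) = d + 1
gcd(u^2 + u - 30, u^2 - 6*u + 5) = u - 5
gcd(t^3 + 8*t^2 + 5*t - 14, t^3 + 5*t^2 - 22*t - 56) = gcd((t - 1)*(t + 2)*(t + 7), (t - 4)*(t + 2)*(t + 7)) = t^2 + 9*t + 14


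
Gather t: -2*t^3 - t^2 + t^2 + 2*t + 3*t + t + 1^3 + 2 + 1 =-2*t^3 + 6*t + 4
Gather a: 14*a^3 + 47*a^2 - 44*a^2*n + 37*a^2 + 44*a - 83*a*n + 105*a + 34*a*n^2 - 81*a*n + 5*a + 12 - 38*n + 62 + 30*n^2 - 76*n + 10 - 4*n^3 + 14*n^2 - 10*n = 14*a^3 + a^2*(84 - 44*n) + a*(34*n^2 - 164*n + 154) - 4*n^3 + 44*n^2 - 124*n + 84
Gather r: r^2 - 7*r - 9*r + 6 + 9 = r^2 - 16*r + 15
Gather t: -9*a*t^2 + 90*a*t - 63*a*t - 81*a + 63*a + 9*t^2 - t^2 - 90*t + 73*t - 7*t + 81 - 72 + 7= -18*a + t^2*(8 - 9*a) + t*(27*a - 24) + 16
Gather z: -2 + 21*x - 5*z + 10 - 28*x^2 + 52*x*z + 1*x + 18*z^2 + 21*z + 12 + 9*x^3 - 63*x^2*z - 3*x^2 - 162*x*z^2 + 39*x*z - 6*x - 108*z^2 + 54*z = 9*x^3 - 31*x^2 + 16*x + z^2*(-162*x - 90) + z*(-63*x^2 + 91*x + 70) + 20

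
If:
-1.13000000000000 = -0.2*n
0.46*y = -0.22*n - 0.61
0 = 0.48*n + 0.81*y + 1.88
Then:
No Solution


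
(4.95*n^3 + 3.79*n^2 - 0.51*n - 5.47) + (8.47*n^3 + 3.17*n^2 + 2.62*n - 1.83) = 13.42*n^3 + 6.96*n^2 + 2.11*n - 7.3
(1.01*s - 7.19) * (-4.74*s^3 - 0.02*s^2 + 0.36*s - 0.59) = -4.7874*s^4 + 34.0604*s^3 + 0.5074*s^2 - 3.1843*s + 4.2421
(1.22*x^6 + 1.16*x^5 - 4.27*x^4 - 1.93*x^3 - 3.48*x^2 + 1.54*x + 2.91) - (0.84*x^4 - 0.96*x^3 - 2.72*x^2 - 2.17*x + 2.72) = 1.22*x^6 + 1.16*x^5 - 5.11*x^4 - 0.97*x^3 - 0.76*x^2 + 3.71*x + 0.19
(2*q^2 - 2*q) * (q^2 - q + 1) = 2*q^4 - 4*q^3 + 4*q^2 - 2*q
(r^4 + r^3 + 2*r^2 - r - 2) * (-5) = -5*r^4 - 5*r^3 - 10*r^2 + 5*r + 10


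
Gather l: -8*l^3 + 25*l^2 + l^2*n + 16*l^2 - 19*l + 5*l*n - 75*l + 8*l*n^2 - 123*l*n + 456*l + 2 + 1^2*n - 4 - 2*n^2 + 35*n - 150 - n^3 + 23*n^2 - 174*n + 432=-8*l^3 + l^2*(n + 41) + l*(8*n^2 - 118*n + 362) - n^3 + 21*n^2 - 138*n + 280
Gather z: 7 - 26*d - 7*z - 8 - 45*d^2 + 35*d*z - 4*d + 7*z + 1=-45*d^2 + 35*d*z - 30*d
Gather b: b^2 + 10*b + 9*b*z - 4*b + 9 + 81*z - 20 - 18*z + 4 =b^2 + b*(9*z + 6) + 63*z - 7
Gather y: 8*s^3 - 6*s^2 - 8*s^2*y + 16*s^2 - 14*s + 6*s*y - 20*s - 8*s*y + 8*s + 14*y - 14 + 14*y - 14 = 8*s^3 + 10*s^2 - 26*s + y*(-8*s^2 - 2*s + 28) - 28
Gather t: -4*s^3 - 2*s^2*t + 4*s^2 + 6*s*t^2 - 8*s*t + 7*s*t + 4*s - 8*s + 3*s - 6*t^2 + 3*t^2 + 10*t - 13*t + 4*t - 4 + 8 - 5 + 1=-4*s^3 + 4*s^2 - s + t^2*(6*s - 3) + t*(-2*s^2 - s + 1)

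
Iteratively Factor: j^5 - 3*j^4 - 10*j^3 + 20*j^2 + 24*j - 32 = (j - 1)*(j^4 - 2*j^3 - 12*j^2 + 8*j + 32) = (j - 2)*(j - 1)*(j^3 - 12*j - 16) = (j - 2)*(j - 1)*(j + 2)*(j^2 - 2*j - 8) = (j - 2)*(j - 1)*(j + 2)^2*(j - 4)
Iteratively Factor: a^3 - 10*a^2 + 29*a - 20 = (a - 5)*(a^2 - 5*a + 4) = (a - 5)*(a - 1)*(a - 4)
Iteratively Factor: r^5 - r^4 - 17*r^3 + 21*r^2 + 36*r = (r + 4)*(r^4 - 5*r^3 + 3*r^2 + 9*r) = (r + 1)*(r + 4)*(r^3 - 6*r^2 + 9*r) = (r - 3)*(r + 1)*(r + 4)*(r^2 - 3*r) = (r - 3)^2*(r + 1)*(r + 4)*(r)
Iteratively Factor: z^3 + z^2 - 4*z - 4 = (z - 2)*(z^2 + 3*z + 2) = (z - 2)*(z + 2)*(z + 1)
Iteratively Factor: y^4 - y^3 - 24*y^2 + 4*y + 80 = (y + 4)*(y^3 - 5*y^2 - 4*y + 20) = (y - 5)*(y + 4)*(y^2 - 4) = (y - 5)*(y - 2)*(y + 4)*(y + 2)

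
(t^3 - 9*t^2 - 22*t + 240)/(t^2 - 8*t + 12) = (t^2 - 3*t - 40)/(t - 2)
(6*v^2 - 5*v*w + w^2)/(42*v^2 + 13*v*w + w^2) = (6*v^2 - 5*v*w + w^2)/(42*v^2 + 13*v*w + w^2)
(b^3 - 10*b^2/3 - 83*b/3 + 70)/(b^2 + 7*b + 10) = (b^2 - 25*b/3 + 14)/(b + 2)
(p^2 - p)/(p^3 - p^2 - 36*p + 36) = p/(p^2 - 36)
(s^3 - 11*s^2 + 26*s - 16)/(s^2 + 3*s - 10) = (s^2 - 9*s + 8)/(s + 5)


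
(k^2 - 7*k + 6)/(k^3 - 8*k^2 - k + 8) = (k - 6)/(k^2 - 7*k - 8)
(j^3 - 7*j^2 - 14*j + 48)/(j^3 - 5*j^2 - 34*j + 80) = (j + 3)/(j + 5)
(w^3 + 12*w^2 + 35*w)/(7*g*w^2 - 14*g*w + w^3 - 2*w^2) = (w^2 + 12*w + 35)/(7*g*w - 14*g + w^2 - 2*w)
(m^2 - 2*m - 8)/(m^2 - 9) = (m^2 - 2*m - 8)/(m^2 - 9)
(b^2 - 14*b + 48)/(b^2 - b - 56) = (b - 6)/(b + 7)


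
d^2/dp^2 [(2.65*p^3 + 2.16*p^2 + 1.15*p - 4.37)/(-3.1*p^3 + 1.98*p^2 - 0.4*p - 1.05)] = (-74.0466*p^6 - 46.593*p^5 + 665.88*p^4 - 352.19082*p^3 + 146.602848*p^2 - 137.98719*p + 15.77206)/(29.791*p^9 - 57.0834*p^8 + 47.99172*p^7 + 7.777908*p^6 - 32.47692*p^5 + 19.21086*p^4 + 5.32765*p^3 - 6.04485*p^2 + 1.323*p + 1.157625)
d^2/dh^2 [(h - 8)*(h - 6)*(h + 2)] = 6*h - 24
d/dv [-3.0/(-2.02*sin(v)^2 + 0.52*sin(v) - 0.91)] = (1.56 - 12.12*sin(v))*cos(v)/(2.02*sin(v)^2 - 0.52*sin(v) + 0.91)^2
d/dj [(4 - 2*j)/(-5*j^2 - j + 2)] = 10*j*(4 - j)/(25*j^4 + 10*j^3 - 19*j^2 - 4*j + 4)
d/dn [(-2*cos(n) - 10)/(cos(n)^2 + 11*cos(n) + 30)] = -2*sin(n)/(cos(n) + 6)^2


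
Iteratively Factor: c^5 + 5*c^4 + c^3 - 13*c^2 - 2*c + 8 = (c - 1)*(c^4 + 6*c^3 + 7*c^2 - 6*c - 8) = (c - 1)*(c + 1)*(c^3 + 5*c^2 + 2*c - 8) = (c - 1)^2*(c + 1)*(c^2 + 6*c + 8) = (c - 1)^2*(c + 1)*(c + 4)*(c + 2)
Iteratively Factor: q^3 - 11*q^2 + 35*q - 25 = (q - 5)*(q^2 - 6*q + 5) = (q - 5)^2*(q - 1)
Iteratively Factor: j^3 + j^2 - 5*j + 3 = (j - 1)*(j^2 + 2*j - 3) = (j - 1)*(j + 3)*(j - 1)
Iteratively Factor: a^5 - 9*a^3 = (a)*(a^4 - 9*a^2) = a^2*(a^3 - 9*a) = a^2*(a - 3)*(a^2 + 3*a) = a^2*(a - 3)*(a + 3)*(a)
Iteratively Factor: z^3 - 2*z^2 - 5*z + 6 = (z + 2)*(z^2 - 4*z + 3) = (z - 1)*(z + 2)*(z - 3)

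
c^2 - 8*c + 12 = (c - 6)*(c - 2)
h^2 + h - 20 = (h - 4)*(h + 5)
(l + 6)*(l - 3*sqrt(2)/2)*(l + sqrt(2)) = l^3 - sqrt(2)*l^2/2 + 6*l^2 - 3*sqrt(2)*l - 3*l - 18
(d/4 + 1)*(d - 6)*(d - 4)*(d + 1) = d^4/4 - 5*d^3/4 - 11*d^2/2 + 20*d + 24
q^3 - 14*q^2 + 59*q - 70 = (q - 7)*(q - 5)*(q - 2)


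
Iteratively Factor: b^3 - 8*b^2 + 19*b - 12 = (b - 4)*(b^2 - 4*b + 3) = (b - 4)*(b - 1)*(b - 3)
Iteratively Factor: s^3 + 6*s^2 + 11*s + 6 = (s + 3)*(s^2 + 3*s + 2) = (s + 1)*(s + 3)*(s + 2)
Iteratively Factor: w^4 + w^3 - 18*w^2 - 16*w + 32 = (w + 4)*(w^3 - 3*w^2 - 6*w + 8) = (w - 4)*(w + 4)*(w^2 + w - 2) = (w - 4)*(w - 1)*(w + 4)*(w + 2)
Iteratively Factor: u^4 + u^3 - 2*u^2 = (u)*(u^3 + u^2 - 2*u) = u*(u - 1)*(u^2 + 2*u) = u*(u - 1)*(u + 2)*(u)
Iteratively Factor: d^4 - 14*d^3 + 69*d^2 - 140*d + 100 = (d - 2)*(d^3 - 12*d^2 + 45*d - 50) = (d - 5)*(d - 2)*(d^2 - 7*d + 10) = (d - 5)*(d - 2)^2*(d - 5)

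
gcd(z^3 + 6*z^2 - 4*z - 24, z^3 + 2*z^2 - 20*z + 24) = z^2 + 4*z - 12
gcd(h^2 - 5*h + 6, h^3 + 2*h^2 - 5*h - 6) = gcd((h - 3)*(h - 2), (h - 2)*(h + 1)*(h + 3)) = h - 2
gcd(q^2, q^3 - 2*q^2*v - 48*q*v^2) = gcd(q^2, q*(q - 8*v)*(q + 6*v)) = q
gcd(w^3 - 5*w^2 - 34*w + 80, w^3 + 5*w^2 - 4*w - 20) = w^2 + 3*w - 10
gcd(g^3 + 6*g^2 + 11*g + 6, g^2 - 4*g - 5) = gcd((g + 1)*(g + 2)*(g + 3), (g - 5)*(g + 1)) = g + 1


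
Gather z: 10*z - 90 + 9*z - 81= 19*z - 171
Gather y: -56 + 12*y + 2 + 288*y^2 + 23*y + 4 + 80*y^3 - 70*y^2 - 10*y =80*y^3 + 218*y^2 + 25*y - 50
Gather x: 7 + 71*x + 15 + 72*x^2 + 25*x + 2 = 72*x^2 + 96*x + 24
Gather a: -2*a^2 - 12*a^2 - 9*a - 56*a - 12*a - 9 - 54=-14*a^2 - 77*a - 63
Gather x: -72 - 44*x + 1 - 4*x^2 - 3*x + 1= -4*x^2 - 47*x - 70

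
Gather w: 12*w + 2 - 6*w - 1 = 6*w + 1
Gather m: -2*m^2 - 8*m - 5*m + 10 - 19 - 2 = -2*m^2 - 13*m - 11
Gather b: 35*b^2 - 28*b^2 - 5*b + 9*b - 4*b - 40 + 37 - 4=7*b^2 - 7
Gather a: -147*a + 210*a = 63*a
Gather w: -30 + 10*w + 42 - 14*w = 12 - 4*w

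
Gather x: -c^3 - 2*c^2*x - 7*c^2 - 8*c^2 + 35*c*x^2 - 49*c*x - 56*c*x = -c^3 - 15*c^2 + 35*c*x^2 + x*(-2*c^2 - 105*c)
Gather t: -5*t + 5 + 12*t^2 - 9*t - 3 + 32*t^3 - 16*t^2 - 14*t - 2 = 32*t^3 - 4*t^2 - 28*t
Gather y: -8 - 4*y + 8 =-4*y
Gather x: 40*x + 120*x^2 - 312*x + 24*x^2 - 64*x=144*x^2 - 336*x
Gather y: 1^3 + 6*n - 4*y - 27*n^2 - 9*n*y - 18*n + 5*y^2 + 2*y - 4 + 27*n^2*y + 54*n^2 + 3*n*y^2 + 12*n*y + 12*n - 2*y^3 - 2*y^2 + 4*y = 27*n^2 - 2*y^3 + y^2*(3*n + 3) + y*(27*n^2 + 3*n + 2) - 3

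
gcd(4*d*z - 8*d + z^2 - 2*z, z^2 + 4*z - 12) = z - 2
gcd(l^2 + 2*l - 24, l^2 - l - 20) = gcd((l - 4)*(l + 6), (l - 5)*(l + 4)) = 1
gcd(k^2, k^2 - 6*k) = k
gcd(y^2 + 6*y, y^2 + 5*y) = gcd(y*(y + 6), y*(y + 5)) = y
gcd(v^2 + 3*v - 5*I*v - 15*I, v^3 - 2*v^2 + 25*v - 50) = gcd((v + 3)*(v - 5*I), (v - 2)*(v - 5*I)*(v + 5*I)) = v - 5*I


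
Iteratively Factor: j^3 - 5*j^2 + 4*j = (j - 4)*(j^2 - j) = (j - 4)*(j - 1)*(j)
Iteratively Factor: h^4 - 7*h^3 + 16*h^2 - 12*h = (h)*(h^3 - 7*h^2 + 16*h - 12) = h*(h - 2)*(h^2 - 5*h + 6) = h*(h - 2)^2*(h - 3)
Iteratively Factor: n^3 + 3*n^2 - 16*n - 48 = (n + 4)*(n^2 - n - 12) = (n + 3)*(n + 4)*(n - 4)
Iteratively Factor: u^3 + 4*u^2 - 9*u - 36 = (u + 3)*(u^2 + u - 12) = (u - 3)*(u + 3)*(u + 4)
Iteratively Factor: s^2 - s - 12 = (s + 3)*(s - 4)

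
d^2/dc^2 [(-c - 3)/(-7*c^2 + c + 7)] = 2*((-21*c - 20)*(-7*c^2 + c + 7) - (c + 3)*(14*c - 1)^2)/(-7*c^2 + c + 7)^3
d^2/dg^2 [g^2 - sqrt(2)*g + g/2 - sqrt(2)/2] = 2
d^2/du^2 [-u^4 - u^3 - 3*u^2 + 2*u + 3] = -12*u^2 - 6*u - 6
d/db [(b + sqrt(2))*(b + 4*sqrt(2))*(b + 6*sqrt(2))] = 3*b^2 + 22*sqrt(2)*b + 68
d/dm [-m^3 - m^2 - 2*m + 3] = -3*m^2 - 2*m - 2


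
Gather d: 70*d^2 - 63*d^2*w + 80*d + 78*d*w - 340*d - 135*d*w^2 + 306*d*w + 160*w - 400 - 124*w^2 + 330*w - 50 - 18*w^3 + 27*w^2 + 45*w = d^2*(70 - 63*w) + d*(-135*w^2 + 384*w - 260) - 18*w^3 - 97*w^2 + 535*w - 450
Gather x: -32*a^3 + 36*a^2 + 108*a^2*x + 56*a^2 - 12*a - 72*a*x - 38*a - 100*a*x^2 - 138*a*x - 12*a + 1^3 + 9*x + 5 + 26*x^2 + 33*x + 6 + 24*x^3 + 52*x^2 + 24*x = -32*a^3 + 92*a^2 - 62*a + 24*x^3 + x^2*(78 - 100*a) + x*(108*a^2 - 210*a + 66) + 12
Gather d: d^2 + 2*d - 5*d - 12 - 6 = d^2 - 3*d - 18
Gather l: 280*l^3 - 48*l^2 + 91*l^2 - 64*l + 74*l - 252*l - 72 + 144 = 280*l^3 + 43*l^2 - 242*l + 72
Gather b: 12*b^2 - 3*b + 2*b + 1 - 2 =12*b^2 - b - 1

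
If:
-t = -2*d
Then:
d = t/2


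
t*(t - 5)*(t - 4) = t^3 - 9*t^2 + 20*t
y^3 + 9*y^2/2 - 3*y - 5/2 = (y - 1)*(y + 1/2)*(y + 5)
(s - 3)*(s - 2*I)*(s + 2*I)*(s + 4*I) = s^4 - 3*s^3 + 4*I*s^3 + 4*s^2 - 12*I*s^2 - 12*s + 16*I*s - 48*I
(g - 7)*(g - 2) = g^2 - 9*g + 14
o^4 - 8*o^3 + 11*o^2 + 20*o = o*(o - 5)*(o - 4)*(o + 1)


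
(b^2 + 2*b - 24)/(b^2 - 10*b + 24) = (b + 6)/(b - 6)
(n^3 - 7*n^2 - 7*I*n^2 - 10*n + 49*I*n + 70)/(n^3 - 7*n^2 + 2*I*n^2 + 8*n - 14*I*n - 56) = (n - 5*I)/(n + 4*I)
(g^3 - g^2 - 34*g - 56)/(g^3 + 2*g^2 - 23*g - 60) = (g^2 - 5*g - 14)/(g^2 - 2*g - 15)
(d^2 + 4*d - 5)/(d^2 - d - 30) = (d - 1)/(d - 6)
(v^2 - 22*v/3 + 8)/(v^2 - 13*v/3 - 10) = (3*v - 4)/(3*v + 5)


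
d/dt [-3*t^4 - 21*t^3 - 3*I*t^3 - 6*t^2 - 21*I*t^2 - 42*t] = -12*t^3 - t^2*(63 + 9*I) - t*(12 + 42*I) - 42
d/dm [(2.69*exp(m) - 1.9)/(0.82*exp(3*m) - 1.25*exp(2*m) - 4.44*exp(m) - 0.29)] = (-4.4116*exp(3*m) + 8.0365*exp(2*m) - 4.75*exp(m) - 9.2161)*exp(m)/(0.6724*exp(6*m) - 2.05*exp(5*m) - 5.7191*exp(4*m) + 10.6244*exp(3*m) + 20.4386*exp(2*m) + 2.5752*exp(m) + 0.0841)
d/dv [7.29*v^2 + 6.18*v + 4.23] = 14.58*v + 6.18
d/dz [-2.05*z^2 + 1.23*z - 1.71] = 1.23 - 4.1*z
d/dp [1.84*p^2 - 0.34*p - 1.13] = 3.68*p - 0.34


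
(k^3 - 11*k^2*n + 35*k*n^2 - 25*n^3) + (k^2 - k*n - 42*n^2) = k^3 - 11*k^2*n + k^2 + 35*k*n^2 - k*n - 25*n^3 - 42*n^2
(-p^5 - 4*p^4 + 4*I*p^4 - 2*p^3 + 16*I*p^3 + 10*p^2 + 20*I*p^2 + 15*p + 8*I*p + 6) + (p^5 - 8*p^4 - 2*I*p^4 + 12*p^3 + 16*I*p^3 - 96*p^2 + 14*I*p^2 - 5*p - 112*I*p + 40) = -12*p^4 + 2*I*p^4 + 10*p^3 + 32*I*p^3 - 86*p^2 + 34*I*p^2 + 10*p - 104*I*p + 46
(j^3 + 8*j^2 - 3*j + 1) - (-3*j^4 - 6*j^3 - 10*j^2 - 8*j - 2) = 3*j^4 + 7*j^3 + 18*j^2 + 5*j + 3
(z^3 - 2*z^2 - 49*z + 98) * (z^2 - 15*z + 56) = z^5 - 17*z^4 + 37*z^3 + 721*z^2 - 4214*z + 5488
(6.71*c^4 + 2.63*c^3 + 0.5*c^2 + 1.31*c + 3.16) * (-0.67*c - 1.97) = -4.4957*c^5 - 14.9808*c^4 - 5.5161*c^3 - 1.8627*c^2 - 4.6979*c - 6.2252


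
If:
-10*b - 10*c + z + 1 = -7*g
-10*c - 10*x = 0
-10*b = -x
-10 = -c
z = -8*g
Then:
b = -1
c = 10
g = -89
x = -10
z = 712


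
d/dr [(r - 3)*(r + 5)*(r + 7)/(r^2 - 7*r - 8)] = (r^4 - 14*r^3 - 86*r^2 + 66*r - 727)/(r^4 - 14*r^3 + 33*r^2 + 112*r + 64)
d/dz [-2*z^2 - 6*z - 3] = -4*z - 6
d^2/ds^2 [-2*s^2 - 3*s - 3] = -4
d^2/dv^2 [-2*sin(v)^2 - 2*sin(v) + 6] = 2*sin(v) - 4*cos(2*v)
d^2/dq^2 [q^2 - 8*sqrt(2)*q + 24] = 2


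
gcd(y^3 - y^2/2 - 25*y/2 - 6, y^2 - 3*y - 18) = y + 3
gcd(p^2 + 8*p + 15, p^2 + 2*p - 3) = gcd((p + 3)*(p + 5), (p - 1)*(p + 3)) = p + 3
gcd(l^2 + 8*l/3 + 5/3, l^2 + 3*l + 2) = l + 1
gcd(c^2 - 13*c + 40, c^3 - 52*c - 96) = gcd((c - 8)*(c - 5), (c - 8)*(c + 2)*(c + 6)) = c - 8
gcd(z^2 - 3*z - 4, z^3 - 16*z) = z - 4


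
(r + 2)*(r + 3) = r^2 + 5*r + 6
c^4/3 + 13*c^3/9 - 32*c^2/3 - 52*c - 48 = (c/3 + 1)*(c - 6)*(c + 4/3)*(c + 6)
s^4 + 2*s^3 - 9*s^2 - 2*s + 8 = (s - 2)*(s - 1)*(s + 1)*(s + 4)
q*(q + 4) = q^2 + 4*q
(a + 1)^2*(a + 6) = a^3 + 8*a^2 + 13*a + 6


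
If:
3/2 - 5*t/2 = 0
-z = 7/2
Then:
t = 3/5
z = -7/2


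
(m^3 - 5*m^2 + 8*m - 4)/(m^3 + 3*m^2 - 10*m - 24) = (m^3 - 5*m^2 + 8*m - 4)/(m^3 + 3*m^2 - 10*m - 24)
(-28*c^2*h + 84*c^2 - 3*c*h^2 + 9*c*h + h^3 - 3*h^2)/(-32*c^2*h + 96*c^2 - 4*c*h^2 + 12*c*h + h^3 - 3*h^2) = (7*c - h)/(8*c - h)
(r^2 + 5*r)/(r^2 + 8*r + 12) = r*(r + 5)/(r^2 + 8*r + 12)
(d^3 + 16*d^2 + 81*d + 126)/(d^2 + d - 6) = (d^2 + 13*d + 42)/(d - 2)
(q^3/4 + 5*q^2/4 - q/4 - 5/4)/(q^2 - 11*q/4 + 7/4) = (q^2 + 6*q + 5)/(4*q - 7)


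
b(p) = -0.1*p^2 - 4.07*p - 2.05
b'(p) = -0.2*p - 4.07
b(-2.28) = 6.71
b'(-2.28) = -3.61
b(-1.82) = 5.03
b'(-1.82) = -3.71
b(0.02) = -2.13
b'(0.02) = -4.07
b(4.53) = -22.54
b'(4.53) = -4.98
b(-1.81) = 4.99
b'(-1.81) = -3.71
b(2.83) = -14.37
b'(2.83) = -4.64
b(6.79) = -34.30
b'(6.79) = -5.43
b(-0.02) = -1.97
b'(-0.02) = -4.07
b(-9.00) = 26.48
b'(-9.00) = -2.27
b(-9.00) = 26.48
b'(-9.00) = -2.27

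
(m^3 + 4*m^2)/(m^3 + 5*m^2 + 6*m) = m*(m + 4)/(m^2 + 5*m + 6)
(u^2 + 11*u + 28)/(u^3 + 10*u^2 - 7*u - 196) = (u + 4)/(u^2 + 3*u - 28)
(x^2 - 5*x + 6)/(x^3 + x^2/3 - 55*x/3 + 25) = 3*(x - 2)/(3*x^2 + 10*x - 25)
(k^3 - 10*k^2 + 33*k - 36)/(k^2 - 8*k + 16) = (k^2 - 6*k + 9)/(k - 4)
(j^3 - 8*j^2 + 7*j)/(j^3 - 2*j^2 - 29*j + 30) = j*(j - 7)/(j^2 - j - 30)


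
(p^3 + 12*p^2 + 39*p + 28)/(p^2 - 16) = (p^2 + 8*p + 7)/(p - 4)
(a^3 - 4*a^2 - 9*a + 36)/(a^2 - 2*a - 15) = (a^2 - 7*a + 12)/(a - 5)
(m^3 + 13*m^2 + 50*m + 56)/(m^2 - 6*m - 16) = (m^2 + 11*m + 28)/(m - 8)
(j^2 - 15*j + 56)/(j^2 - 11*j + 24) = (j - 7)/(j - 3)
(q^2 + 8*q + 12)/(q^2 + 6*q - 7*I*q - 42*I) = (q + 2)/(q - 7*I)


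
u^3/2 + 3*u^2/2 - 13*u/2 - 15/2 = (u/2 + 1/2)*(u - 3)*(u + 5)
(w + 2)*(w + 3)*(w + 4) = w^3 + 9*w^2 + 26*w + 24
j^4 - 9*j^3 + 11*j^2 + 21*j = j*(j - 7)*(j - 3)*(j + 1)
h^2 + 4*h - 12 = (h - 2)*(h + 6)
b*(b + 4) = b^2 + 4*b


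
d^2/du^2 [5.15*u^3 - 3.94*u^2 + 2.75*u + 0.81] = 30.9*u - 7.88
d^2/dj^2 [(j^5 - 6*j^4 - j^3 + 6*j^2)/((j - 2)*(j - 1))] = 6*(j^4 - 7*j^3 + 18*j^2 - 20*j - 8)/(j^3 - 6*j^2 + 12*j - 8)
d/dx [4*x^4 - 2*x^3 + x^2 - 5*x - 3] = 16*x^3 - 6*x^2 + 2*x - 5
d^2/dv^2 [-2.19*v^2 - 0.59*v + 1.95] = -4.38000000000000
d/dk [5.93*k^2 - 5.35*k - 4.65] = 11.86*k - 5.35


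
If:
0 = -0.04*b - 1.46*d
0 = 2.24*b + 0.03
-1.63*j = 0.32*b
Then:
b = -0.01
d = 0.00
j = 0.00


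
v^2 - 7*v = v*(v - 7)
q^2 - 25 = (q - 5)*(q + 5)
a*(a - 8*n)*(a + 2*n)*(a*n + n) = a^4*n - 6*a^3*n^2 + a^3*n - 16*a^2*n^3 - 6*a^2*n^2 - 16*a*n^3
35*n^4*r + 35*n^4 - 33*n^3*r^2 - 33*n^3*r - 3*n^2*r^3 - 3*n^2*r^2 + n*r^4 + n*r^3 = (-7*n + r)*(-n + r)*(5*n + r)*(n*r + n)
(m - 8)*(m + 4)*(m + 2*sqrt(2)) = m^3 - 4*m^2 + 2*sqrt(2)*m^2 - 32*m - 8*sqrt(2)*m - 64*sqrt(2)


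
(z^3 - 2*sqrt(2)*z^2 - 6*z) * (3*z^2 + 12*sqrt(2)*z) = 3*z^5 + 6*sqrt(2)*z^4 - 66*z^3 - 72*sqrt(2)*z^2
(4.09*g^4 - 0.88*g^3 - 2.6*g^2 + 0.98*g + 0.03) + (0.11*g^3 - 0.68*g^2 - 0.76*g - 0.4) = 4.09*g^4 - 0.77*g^3 - 3.28*g^2 + 0.22*g - 0.37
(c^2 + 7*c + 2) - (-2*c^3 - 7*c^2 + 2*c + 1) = 2*c^3 + 8*c^2 + 5*c + 1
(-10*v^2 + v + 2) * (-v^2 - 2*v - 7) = 10*v^4 + 19*v^3 + 66*v^2 - 11*v - 14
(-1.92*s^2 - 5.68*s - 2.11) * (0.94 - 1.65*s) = 3.168*s^3 + 7.5672*s^2 - 1.8577*s - 1.9834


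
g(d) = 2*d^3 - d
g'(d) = 6*d^2 - 1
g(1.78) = 9.50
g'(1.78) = 18.01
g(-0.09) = 0.09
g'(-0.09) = -0.95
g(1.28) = 2.91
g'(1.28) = 8.83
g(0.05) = -0.05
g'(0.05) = -0.98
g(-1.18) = -2.11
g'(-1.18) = 7.35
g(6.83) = 630.39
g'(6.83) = 278.89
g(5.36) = 302.62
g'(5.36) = 171.38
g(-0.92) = -0.64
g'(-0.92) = 4.08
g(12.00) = 3444.00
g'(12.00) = 863.00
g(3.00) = 51.00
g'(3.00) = 53.00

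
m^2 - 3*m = m*(m - 3)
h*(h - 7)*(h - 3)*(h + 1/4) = h^4 - 39*h^3/4 + 37*h^2/2 + 21*h/4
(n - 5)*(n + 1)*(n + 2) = n^3 - 2*n^2 - 13*n - 10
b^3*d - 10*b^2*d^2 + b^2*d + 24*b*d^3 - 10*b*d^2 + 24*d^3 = (b - 6*d)*(b - 4*d)*(b*d + d)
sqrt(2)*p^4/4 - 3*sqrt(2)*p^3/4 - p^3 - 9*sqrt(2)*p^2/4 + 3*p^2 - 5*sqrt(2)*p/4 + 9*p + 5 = (p/2 + 1/2)*(p - 5)*(p - 2*sqrt(2))*(sqrt(2)*p/2 + sqrt(2)/2)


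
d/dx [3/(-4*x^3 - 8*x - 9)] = 12*(3*x^2 + 2)/(4*x^3 + 8*x + 9)^2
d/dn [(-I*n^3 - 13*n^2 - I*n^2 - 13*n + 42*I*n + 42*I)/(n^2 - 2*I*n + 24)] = (-I*n^2 + 8*n + 11 - 28*I)/(n^2 + 8*I*n - 16)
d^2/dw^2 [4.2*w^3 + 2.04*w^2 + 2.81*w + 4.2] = 25.2*w + 4.08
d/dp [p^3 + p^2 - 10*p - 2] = 3*p^2 + 2*p - 10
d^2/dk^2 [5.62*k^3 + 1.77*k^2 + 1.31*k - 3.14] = 33.72*k + 3.54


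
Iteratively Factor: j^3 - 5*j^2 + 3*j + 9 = (j + 1)*(j^2 - 6*j + 9) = (j - 3)*(j + 1)*(j - 3)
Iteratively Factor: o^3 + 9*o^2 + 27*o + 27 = (o + 3)*(o^2 + 6*o + 9) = (o + 3)^2*(o + 3)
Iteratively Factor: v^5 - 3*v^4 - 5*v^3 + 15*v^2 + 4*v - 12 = (v - 3)*(v^4 - 5*v^2 + 4) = (v - 3)*(v + 1)*(v^3 - v^2 - 4*v + 4) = (v - 3)*(v - 2)*(v + 1)*(v^2 + v - 2) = (v - 3)*(v - 2)*(v - 1)*(v + 1)*(v + 2)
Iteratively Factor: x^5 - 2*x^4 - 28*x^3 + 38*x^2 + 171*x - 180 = (x - 5)*(x^4 + 3*x^3 - 13*x^2 - 27*x + 36) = (x - 5)*(x + 4)*(x^3 - x^2 - 9*x + 9) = (x - 5)*(x - 1)*(x + 4)*(x^2 - 9) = (x - 5)*(x - 3)*(x - 1)*(x + 4)*(x + 3)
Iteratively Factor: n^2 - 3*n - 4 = (n + 1)*(n - 4)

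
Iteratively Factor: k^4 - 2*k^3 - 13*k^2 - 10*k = (k + 1)*(k^3 - 3*k^2 - 10*k) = (k + 1)*(k + 2)*(k^2 - 5*k) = (k - 5)*(k + 1)*(k + 2)*(k)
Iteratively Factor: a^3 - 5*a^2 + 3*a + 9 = (a + 1)*(a^2 - 6*a + 9) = (a - 3)*(a + 1)*(a - 3)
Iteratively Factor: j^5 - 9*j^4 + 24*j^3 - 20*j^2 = (j - 2)*(j^4 - 7*j^3 + 10*j^2) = j*(j - 2)*(j^3 - 7*j^2 + 10*j) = j^2*(j - 2)*(j^2 - 7*j + 10) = j^2*(j - 5)*(j - 2)*(j - 2)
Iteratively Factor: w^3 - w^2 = (w)*(w^2 - w) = w^2*(w - 1)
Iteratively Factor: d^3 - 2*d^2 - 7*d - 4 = (d + 1)*(d^2 - 3*d - 4) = (d - 4)*(d + 1)*(d + 1)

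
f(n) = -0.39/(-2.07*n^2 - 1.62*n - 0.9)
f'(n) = -0.39*(4.14*n + 1.62)/(-2.07*n^2 - 1.62*n - 0.9)^2 = (-1.6146*n - 0.6318)/(2.07*n^2 + 1.62*n + 0.9)^2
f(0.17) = 0.32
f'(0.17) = -0.59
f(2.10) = 0.03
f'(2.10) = -0.02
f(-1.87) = 0.08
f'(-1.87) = 0.09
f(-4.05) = 0.01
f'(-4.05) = 0.01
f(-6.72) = 0.00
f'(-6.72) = 0.00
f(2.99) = 0.02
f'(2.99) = -0.01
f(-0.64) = 0.55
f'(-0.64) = 0.79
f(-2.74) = 0.03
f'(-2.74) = 0.03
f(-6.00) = 0.01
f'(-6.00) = 0.00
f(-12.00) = 0.00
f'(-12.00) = 0.00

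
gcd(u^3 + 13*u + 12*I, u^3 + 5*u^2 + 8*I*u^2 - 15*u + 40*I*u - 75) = u + 3*I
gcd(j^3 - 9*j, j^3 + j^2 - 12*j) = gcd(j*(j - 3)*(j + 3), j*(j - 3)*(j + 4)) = j^2 - 3*j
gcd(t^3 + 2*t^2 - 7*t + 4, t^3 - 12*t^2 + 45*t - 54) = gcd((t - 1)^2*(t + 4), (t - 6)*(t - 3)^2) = 1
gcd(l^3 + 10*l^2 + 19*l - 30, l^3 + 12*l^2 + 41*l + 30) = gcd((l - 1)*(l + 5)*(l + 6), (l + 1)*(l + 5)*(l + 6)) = l^2 + 11*l + 30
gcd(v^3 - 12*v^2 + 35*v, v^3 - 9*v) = v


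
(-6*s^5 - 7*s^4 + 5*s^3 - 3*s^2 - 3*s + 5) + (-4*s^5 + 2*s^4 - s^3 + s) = -10*s^5 - 5*s^4 + 4*s^3 - 3*s^2 - 2*s + 5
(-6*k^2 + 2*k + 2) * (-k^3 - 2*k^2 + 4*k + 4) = 6*k^5 + 10*k^4 - 30*k^3 - 20*k^2 + 16*k + 8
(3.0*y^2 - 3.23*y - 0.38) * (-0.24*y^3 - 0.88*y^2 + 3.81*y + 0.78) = -0.72*y^5 - 1.8648*y^4 + 14.3636*y^3 - 9.6319*y^2 - 3.9672*y - 0.2964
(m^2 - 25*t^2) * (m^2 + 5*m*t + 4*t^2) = m^4 + 5*m^3*t - 21*m^2*t^2 - 125*m*t^3 - 100*t^4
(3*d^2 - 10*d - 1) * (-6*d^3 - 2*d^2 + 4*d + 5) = -18*d^5 + 54*d^4 + 38*d^3 - 23*d^2 - 54*d - 5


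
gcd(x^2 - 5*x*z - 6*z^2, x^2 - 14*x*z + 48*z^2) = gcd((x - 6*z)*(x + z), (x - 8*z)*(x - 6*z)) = x - 6*z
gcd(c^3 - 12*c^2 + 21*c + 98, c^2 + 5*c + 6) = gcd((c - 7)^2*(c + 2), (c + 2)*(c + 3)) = c + 2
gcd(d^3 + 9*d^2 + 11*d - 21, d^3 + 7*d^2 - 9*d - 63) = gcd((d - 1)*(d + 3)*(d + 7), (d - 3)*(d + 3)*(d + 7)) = d^2 + 10*d + 21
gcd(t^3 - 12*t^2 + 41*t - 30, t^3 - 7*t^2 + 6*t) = t^2 - 7*t + 6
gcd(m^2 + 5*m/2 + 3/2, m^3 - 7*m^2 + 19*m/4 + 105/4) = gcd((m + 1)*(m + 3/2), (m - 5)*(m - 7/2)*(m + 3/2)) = m + 3/2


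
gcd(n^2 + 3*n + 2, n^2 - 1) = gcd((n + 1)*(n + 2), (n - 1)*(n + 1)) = n + 1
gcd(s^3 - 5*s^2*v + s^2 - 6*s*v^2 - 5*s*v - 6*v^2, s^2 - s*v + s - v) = s + 1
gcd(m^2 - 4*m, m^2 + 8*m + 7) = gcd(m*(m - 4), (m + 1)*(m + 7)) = 1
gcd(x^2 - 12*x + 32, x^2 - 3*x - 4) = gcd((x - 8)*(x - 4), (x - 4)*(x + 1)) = x - 4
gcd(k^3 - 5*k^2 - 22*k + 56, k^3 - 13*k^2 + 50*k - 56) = k^2 - 9*k + 14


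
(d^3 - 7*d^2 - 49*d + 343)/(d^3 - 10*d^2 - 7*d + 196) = (d + 7)/(d + 4)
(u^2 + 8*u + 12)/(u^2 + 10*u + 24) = (u + 2)/(u + 4)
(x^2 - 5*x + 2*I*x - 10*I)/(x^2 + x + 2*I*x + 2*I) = (x - 5)/(x + 1)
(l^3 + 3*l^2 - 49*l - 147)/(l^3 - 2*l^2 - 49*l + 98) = (l + 3)/(l - 2)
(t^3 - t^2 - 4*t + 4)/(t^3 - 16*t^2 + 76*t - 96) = (t^2 + t - 2)/(t^2 - 14*t + 48)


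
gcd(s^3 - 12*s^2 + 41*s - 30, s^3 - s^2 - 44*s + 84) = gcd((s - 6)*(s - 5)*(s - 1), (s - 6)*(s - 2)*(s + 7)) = s - 6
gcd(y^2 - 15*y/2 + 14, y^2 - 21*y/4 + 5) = y - 4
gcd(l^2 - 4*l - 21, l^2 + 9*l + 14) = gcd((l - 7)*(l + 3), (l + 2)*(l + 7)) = 1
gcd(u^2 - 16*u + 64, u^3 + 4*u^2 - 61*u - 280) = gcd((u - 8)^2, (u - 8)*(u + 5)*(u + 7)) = u - 8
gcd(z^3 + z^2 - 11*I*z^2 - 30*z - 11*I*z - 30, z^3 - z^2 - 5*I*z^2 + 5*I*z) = z - 5*I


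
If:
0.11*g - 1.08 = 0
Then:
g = 9.82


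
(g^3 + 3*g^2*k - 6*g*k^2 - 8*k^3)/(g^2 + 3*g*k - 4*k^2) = (g^2 - g*k - 2*k^2)/(g - k)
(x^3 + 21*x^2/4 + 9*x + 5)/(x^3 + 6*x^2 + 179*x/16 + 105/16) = 4*(x^2 + 4*x + 4)/(4*x^2 + 19*x + 21)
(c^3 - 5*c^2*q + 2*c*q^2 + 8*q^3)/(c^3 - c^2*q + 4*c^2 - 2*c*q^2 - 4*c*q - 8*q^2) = (c - 4*q)/(c + 4)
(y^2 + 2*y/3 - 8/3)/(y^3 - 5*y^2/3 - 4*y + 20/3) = (3*y - 4)/(3*y^2 - 11*y + 10)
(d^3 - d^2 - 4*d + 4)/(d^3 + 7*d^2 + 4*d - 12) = (d - 2)/(d + 6)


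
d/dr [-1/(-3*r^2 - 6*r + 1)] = 6*(-r - 1)/(3*r^2 + 6*r - 1)^2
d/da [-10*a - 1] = -10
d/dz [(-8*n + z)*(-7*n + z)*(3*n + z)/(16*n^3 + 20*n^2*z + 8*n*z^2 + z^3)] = 2*n*(-796*n^3 - 370*n^2*z - 11*n*z^2 + 10*z^3)/(128*n^5 + 256*n^4*z + 200*n^3*z^2 + 76*n^2*z^3 + 14*n*z^4 + z^5)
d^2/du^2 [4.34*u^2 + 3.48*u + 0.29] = 8.68000000000000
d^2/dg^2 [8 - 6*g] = 0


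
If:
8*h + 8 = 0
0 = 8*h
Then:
No Solution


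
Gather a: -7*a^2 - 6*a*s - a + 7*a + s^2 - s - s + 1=-7*a^2 + a*(6 - 6*s) + s^2 - 2*s + 1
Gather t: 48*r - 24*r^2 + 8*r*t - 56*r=-24*r^2 + 8*r*t - 8*r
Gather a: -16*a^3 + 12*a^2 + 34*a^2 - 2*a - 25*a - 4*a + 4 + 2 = -16*a^3 + 46*a^2 - 31*a + 6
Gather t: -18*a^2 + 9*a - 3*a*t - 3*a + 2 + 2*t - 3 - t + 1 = -18*a^2 + 6*a + t*(1 - 3*a)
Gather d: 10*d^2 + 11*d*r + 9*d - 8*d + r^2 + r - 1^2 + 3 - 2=10*d^2 + d*(11*r + 1) + r^2 + r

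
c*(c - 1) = c^2 - c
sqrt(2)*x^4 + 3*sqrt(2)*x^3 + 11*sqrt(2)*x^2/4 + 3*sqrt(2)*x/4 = x*(x + 1/2)*(x + 3/2)*(sqrt(2)*x + sqrt(2))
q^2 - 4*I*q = q*(q - 4*I)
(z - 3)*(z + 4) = z^2 + z - 12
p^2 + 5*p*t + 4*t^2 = (p + t)*(p + 4*t)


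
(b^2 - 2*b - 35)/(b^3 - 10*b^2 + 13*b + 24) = (b^2 - 2*b - 35)/(b^3 - 10*b^2 + 13*b + 24)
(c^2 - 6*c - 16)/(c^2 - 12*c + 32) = (c + 2)/(c - 4)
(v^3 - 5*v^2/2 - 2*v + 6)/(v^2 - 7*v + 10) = (v^2 - v/2 - 3)/(v - 5)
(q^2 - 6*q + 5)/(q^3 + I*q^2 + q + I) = (q^2 - 6*q + 5)/(q^3 + I*q^2 + q + I)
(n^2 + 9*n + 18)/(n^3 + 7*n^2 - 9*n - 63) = (n + 6)/(n^2 + 4*n - 21)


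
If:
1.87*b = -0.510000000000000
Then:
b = -0.27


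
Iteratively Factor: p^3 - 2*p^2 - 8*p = (p - 4)*(p^2 + 2*p) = p*(p - 4)*(p + 2)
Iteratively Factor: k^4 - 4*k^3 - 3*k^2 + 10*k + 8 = (k + 1)*(k^3 - 5*k^2 + 2*k + 8) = (k - 4)*(k + 1)*(k^2 - k - 2) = (k - 4)*(k - 2)*(k + 1)*(k + 1)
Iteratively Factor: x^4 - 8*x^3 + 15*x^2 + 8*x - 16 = (x - 4)*(x^3 - 4*x^2 - x + 4) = (x - 4)^2*(x^2 - 1) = (x - 4)^2*(x + 1)*(x - 1)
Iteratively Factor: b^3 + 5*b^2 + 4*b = (b + 1)*(b^2 + 4*b) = b*(b + 1)*(b + 4)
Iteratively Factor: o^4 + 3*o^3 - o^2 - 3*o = (o + 1)*(o^3 + 2*o^2 - 3*o) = (o + 1)*(o + 3)*(o^2 - o) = o*(o + 1)*(o + 3)*(o - 1)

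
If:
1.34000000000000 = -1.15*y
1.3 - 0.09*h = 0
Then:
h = 14.44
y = -1.17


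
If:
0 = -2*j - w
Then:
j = -w/2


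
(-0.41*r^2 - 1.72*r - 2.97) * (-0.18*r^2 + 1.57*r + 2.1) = 0.0738*r^4 - 0.3341*r^3 - 3.0268*r^2 - 8.2749*r - 6.237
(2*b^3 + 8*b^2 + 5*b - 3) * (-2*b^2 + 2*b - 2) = -4*b^5 - 12*b^4 + 2*b^3 - 16*b + 6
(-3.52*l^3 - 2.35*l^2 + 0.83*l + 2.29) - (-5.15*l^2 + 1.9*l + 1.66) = -3.52*l^3 + 2.8*l^2 - 1.07*l + 0.63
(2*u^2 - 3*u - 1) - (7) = 2*u^2 - 3*u - 8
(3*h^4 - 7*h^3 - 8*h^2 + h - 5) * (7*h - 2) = 21*h^5 - 55*h^4 - 42*h^3 + 23*h^2 - 37*h + 10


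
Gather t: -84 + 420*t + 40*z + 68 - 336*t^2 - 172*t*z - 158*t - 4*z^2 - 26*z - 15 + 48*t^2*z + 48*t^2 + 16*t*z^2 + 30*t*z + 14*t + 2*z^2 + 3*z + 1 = t^2*(48*z - 288) + t*(16*z^2 - 142*z + 276) - 2*z^2 + 17*z - 30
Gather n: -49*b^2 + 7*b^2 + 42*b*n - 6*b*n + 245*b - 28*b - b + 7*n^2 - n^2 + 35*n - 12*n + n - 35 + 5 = -42*b^2 + 216*b + 6*n^2 + n*(36*b + 24) - 30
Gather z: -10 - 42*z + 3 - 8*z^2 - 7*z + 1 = -8*z^2 - 49*z - 6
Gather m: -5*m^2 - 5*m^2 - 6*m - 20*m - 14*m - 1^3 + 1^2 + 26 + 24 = -10*m^2 - 40*m + 50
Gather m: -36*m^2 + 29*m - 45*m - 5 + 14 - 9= -36*m^2 - 16*m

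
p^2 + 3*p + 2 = (p + 1)*(p + 2)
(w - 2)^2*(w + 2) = w^3 - 2*w^2 - 4*w + 8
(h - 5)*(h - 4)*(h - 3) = h^3 - 12*h^2 + 47*h - 60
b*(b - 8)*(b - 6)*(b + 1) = b^4 - 13*b^3 + 34*b^2 + 48*b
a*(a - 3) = a^2 - 3*a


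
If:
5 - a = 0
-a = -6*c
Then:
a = 5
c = 5/6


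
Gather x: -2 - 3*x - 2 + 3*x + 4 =0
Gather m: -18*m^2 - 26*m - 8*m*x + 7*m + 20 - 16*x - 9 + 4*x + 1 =-18*m^2 + m*(-8*x - 19) - 12*x + 12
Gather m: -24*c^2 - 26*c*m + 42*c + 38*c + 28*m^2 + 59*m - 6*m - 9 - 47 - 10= -24*c^2 + 80*c + 28*m^2 + m*(53 - 26*c) - 66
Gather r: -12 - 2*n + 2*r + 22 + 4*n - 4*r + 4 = 2*n - 2*r + 14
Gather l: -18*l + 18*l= 0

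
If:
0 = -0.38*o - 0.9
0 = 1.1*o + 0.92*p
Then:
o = -2.37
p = 2.83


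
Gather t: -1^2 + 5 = 4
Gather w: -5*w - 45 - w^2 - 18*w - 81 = -w^2 - 23*w - 126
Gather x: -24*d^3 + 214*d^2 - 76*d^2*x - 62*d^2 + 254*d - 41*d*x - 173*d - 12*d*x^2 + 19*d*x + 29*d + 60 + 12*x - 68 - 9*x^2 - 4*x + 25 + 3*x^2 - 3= -24*d^3 + 152*d^2 + 110*d + x^2*(-12*d - 6) + x*(-76*d^2 - 22*d + 8) + 14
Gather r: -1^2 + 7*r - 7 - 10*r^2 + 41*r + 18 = -10*r^2 + 48*r + 10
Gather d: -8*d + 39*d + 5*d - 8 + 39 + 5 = 36*d + 36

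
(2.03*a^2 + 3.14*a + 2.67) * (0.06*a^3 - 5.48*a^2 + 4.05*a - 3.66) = 0.1218*a^5 - 10.936*a^4 - 8.8255*a^3 - 9.3444*a^2 - 0.678900000000002*a - 9.7722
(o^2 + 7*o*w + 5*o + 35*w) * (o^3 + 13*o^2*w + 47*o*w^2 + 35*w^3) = o^5 + 20*o^4*w + 5*o^4 + 138*o^3*w^2 + 100*o^3*w + 364*o^2*w^3 + 690*o^2*w^2 + 245*o*w^4 + 1820*o*w^3 + 1225*w^4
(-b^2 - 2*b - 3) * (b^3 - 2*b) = -b^5 - 2*b^4 - b^3 + 4*b^2 + 6*b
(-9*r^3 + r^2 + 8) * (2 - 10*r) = 90*r^4 - 28*r^3 + 2*r^2 - 80*r + 16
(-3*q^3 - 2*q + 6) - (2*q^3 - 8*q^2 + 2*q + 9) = -5*q^3 + 8*q^2 - 4*q - 3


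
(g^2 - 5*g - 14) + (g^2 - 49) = 2*g^2 - 5*g - 63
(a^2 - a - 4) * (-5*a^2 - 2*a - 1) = -5*a^4 + 3*a^3 + 21*a^2 + 9*a + 4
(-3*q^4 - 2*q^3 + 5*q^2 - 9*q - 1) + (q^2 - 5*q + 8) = -3*q^4 - 2*q^3 + 6*q^2 - 14*q + 7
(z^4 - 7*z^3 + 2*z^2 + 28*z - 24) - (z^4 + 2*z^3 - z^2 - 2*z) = -9*z^3 + 3*z^2 + 30*z - 24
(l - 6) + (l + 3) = 2*l - 3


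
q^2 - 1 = (q - 1)*(q + 1)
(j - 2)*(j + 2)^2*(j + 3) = j^4 + 5*j^3 + 2*j^2 - 20*j - 24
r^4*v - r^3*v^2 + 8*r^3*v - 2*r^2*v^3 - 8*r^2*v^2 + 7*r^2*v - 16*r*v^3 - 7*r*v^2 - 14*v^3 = (r + 7)*(r - 2*v)*(r + v)*(r*v + v)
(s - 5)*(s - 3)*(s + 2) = s^3 - 6*s^2 - s + 30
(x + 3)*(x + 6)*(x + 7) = x^3 + 16*x^2 + 81*x + 126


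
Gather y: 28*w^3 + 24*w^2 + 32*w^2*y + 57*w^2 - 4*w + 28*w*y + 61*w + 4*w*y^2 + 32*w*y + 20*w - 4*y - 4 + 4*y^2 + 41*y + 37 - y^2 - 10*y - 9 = 28*w^3 + 81*w^2 + 77*w + y^2*(4*w + 3) + y*(32*w^2 + 60*w + 27) + 24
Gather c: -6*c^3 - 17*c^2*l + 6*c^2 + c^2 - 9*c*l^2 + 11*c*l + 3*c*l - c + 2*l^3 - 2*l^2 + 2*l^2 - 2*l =-6*c^3 + c^2*(7 - 17*l) + c*(-9*l^2 + 14*l - 1) + 2*l^3 - 2*l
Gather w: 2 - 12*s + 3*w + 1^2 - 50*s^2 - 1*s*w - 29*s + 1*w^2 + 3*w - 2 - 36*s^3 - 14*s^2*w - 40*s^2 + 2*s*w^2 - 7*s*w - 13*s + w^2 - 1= -36*s^3 - 90*s^2 - 54*s + w^2*(2*s + 2) + w*(-14*s^2 - 8*s + 6)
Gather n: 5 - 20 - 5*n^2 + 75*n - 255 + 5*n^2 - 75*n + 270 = 0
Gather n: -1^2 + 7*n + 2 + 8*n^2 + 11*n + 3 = 8*n^2 + 18*n + 4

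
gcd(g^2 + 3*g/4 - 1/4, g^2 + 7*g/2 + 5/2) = g + 1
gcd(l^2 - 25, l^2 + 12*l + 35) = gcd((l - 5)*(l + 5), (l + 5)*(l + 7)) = l + 5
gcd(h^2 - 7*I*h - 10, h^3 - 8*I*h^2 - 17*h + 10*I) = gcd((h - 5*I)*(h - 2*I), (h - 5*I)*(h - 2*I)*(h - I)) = h^2 - 7*I*h - 10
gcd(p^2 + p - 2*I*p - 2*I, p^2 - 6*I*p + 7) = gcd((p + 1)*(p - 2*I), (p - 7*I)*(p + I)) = 1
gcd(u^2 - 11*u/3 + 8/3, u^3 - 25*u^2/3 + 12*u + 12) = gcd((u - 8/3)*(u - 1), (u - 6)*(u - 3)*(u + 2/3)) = 1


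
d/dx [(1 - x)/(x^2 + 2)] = (-x^2 + 2*x*(x - 1) - 2)/(x^2 + 2)^2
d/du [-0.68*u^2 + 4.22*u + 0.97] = 4.22 - 1.36*u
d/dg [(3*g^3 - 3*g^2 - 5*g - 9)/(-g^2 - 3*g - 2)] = (-3*g^4 - 18*g^3 - 14*g^2 - 6*g - 17)/(g^4 + 6*g^3 + 13*g^2 + 12*g + 4)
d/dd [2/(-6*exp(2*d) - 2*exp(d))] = (6*exp(d) + 1)*exp(-d)/(3*exp(d) + 1)^2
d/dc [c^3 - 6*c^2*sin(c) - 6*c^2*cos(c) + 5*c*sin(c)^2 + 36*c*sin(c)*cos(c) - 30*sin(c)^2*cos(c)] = -6*sqrt(2)*c^2*cos(c + pi/4) + 3*c^2 + 5*c*sin(2*c) - 12*sqrt(2)*c*sin(c + pi/4) + 36*c*cos(2*c) + 15*sin(c)/2 + 18*sin(2*c) - 45*sin(3*c)/2 - 5*cos(2*c)/2 + 5/2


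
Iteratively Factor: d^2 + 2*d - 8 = (d - 2)*(d + 4)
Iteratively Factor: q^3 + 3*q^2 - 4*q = (q - 1)*(q^2 + 4*q) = (q - 1)*(q + 4)*(q)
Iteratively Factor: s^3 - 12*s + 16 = (s - 2)*(s^2 + 2*s - 8) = (s - 2)^2*(s + 4)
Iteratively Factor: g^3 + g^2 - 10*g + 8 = (g + 4)*(g^2 - 3*g + 2) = (g - 1)*(g + 4)*(g - 2)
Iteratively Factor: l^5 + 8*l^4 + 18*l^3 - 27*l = (l + 3)*(l^4 + 5*l^3 + 3*l^2 - 9*l) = (l + 3)^2*(l^3 + 2*l^2 - 3*l) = l*(l + 3)^2*(l^2 + 2*l - 3) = l*(l + 3)^3*(l - 1)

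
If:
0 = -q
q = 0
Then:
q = 0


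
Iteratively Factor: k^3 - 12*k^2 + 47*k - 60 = (k - 3)*(k^2 - 9*k + 20) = (k - 5)*(k - 3)*(k - 4)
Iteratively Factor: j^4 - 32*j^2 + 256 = (j - 4)*(j^3 + 4*j^2 - 16*j - 64) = (j - 4)*(j + 4)*(j^2 - 16) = (j - 4)*(j + 4)^2*(j - 4)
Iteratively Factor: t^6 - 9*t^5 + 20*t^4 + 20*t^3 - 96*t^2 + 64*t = (t - 4)*(t^5 - 5*t^4 + 20*t^2 - 16*t) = t*(t - 4)*(t^4 - 5*t^3 + 20*t - 16) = t*(t - 4)*(t + 2)*(t^3 - 7*t^2 + 14*t - 8) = t*(t - 4)*(t - 2)*(t + 2)*(t^2 - 5*t + 4) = t*(t - 4)*(t - 2)*(t - 1)*(t + 2)*(t - 4)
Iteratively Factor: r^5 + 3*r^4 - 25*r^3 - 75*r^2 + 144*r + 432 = (r + 3)*(r^4 - 25*r^2 + 144) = (r + 3)^2*(r^3 - 3*r^2 - 16*r + 48) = (r - 4)*(r + 3)^2*(r^2 + r - 12) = (r - 4)*(r + 3)^2*(r + 4)*(r - 3)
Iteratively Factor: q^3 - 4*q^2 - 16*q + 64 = (q - 4)*(q^2 - 16) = (q - 4)*(q + 4)*(q - 4)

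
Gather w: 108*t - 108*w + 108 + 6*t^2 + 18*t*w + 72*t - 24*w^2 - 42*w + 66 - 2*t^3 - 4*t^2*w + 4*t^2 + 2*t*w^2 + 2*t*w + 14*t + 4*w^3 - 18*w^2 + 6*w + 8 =-2*t^3 + 10*t^2 + 194*t + 4*w^3 + w^2*(2*t - 42) + w*(-4*t^2 + 20*t - 144) + 182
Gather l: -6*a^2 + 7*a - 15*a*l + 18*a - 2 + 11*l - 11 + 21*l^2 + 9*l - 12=-6*a^2 + 25*a + 21*l^2 + l*(20 - 15*a) - 25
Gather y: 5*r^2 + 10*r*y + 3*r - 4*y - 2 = 5*r^2 + 3*r + y*(10*r - 4) - 2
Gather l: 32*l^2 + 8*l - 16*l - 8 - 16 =32*l^2 - 8*l - 24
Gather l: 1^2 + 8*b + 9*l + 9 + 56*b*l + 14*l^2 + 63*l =8*b + 14*l^2 + l*(56*b + 72) + 10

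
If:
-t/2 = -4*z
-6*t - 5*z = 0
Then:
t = 0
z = 0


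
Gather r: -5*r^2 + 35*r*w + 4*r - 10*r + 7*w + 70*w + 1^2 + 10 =-5*r^2 + r*(35*w - 6) + 77*w + 11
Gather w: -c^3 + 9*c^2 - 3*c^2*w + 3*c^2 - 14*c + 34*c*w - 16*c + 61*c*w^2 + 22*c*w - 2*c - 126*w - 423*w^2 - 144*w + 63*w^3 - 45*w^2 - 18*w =-c^3 + 12*c^2 - 32*c + 63*w^3 + w^2*(61*c - 468) + w*(-3*c^2 + 56*c - 288)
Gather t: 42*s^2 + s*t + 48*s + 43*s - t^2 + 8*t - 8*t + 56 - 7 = 42*s^2 + s*t + 91*s - t^2 + 49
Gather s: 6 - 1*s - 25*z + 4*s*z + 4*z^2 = s*(4*z - 1) + 4*z^2 - 25*z + 6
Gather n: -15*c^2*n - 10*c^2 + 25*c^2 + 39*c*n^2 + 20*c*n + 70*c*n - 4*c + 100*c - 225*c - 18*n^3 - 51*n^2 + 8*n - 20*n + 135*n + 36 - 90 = 15*c^2 - 129*c - 18*n^3 + n^2*(39*c - 51) + n*(-15*c^2 + 90*c + 123) - 54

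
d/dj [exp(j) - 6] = exp(j)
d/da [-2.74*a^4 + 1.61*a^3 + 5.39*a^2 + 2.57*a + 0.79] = -10.96*a^3 + 4.83*a^2 + 10.78*a + 2.57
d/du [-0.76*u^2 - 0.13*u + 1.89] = -1.52*u - 0.13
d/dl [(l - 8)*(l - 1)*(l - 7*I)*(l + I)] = 4*l^3 + l^2*(-27 - 18*I) + l*(30 + 108*I) - 63 - 48*I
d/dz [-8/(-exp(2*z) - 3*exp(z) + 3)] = (-16*exp(z) - 24)*exp(z)/(exp(2*z) + 3*exp(z) - 3)^2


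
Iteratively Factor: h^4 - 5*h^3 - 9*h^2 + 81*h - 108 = (h - 3)*(h^3 - 2*h^2 - 15*h + 36) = (h - 3)^2*(h^2 + h - 12) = (h - 3)^2*(h + 4)*(h - 3)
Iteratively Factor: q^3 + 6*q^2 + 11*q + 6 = (q + 2)*(q^2 + 4*q + 3) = (q + 1)*(q + 2)*(q + 3)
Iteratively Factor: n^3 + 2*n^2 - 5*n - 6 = (n + 3)*(n^2 - n - 2) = (n + 1)*(n + 3)*(n - 2)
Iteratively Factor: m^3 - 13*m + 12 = (m - 3)*(m^2 + 3*m - 4) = (m - 3)*(m + 4)*(m - 1)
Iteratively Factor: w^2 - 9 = (w + 3)*(w - 3)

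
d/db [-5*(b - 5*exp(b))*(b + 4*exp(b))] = 5*b*exp(b) - 10*b + 200*exp(2*b) + 5*exp(b)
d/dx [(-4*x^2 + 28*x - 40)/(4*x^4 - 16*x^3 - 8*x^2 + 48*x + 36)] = (2*x^3 - 21*x^2 + 60*x - 61)/(x^6 - 6*x^5 + 3*x^4 + 28*x^3 - 9*x^2 - 54*x - 27)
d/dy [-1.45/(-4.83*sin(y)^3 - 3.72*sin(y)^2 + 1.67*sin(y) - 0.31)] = (-21.0105*sin(y)^2 - 10.788*sin(y) + 2.4215)*cos(y)/(4.83*sin(y)^3 + 3.72*sin(y)^2 - 1.67*sin(y) + 0.31)^2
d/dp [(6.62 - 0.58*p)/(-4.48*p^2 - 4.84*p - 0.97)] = (-2.5984*p^2 + 59.3152*p + 32.6034)/(20.0704*p^4 + 43.3664*p^3 + 32.1168*p^2 + 9.3896*p + 0.9409)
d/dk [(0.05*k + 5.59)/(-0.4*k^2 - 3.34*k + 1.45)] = (0.02*k^2 + 4.472*k + 18.7431)/(0.16*k^4 + 2.672*k^3 + 9.9956*k^2 - 9.686*k + 2.1025)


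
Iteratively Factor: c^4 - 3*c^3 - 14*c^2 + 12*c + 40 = (c - 2)*(c^3 - c^2 - 16*c - 20) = (c - 2)*(c + 2)*(c^2 - 3*c - 10) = (c - 5)*(c - 2)*(c + 2)*(c + 2)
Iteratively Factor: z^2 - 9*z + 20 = (z - 4)*(z - 5)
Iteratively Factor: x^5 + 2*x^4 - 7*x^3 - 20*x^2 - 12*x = (x + 2)*(x^4 - 7*x^2 - 6*x) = (x - 3)*(x + 2)*(x^3 + 3*x^2 + 2*x) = (x - 3)*(x + 2)^2*(x^2 + x) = (x - 3)*(x + 1)*(x + 2)^2*(x)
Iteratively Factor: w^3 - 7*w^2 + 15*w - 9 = (w - 3)*(w^2 - 4*w + 3) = (w - 3)*(w - 1)*(w - 3)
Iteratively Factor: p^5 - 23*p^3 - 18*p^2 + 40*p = (p - 1)*(p^4 + p^3 - 22*p^2 - 40*p) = (p - 1)*(p + 2)*(p^3 - p^2 - 20*p) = p*(p - 1)*(p + 2)*(p^2 - p - 20) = p*(p - 1)*(p + 2)*(p + 4)*(p - 5)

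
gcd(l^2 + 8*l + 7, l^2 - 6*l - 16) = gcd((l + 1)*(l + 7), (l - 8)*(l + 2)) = 1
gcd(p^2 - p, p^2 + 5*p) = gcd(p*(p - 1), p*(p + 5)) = p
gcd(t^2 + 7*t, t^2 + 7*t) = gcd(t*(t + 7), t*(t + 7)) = t^2 + 7*t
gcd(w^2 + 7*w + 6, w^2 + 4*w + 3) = w + 1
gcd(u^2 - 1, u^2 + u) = u + 1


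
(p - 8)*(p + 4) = p^2 - 4*p - 32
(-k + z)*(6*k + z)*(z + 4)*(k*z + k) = -6*k^3*z^2 - 30*k^3*z - 24*k^3 + 5*k^2*z^3 + 25*k^2*z^2 + 20*k^2*z + k*z^4 + 5*k*z^3 + 4*k*z^2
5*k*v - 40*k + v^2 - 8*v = (5*k + v)*(v - 8)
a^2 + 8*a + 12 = (a + 2)*(a + 6)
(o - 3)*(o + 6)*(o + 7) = o^3 + 10*o^2 + 3*o - 126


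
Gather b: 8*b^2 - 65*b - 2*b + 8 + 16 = 8*b^2 - 67*b + 24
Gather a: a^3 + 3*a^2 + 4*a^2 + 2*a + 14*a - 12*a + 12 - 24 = a^3 + 7*a^2 + 4*a - 12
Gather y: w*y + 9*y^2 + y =9*y^2 + y*(w + 1)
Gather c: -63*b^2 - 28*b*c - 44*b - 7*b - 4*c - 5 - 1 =-63*b^2 - 51*b + c*(-28*b - 4) - 6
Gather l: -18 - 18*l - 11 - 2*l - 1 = -20*l - 30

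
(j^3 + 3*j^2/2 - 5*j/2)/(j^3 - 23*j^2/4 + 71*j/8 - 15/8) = 4*j*(2*j^2 + 3*j - 5)/(8*j^3 - 46*j^2 + 71*j - 15)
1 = 1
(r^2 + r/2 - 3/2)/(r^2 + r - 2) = (r + 3/2)/(r + 2)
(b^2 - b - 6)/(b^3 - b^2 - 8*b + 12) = (b^2 - b - 6)/(b^3 - b^2 - 8*b + 12)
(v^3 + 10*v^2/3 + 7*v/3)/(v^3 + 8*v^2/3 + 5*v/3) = (3*v + 7)/(3*v + 5)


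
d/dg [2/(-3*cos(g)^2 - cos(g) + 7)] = -2*(6*cos(g) + 1)*sin(g)/(3*cos(g)^2 + cos(g) - 7)^2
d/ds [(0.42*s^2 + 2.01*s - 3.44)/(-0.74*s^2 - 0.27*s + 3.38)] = (1.374*s^2 - 2.252*s + 5.865)/(0.5476*s^4 + 0.3996*s^3 - 4.9295*s^2 - 1.8252*s + 11.4244)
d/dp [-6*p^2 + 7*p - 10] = 7 - 12*p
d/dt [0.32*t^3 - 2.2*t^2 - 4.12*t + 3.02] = 0.96*t^2 - 4.4*t - 4.12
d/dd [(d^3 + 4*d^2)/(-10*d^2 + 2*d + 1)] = d*(-10*d^3 + 4*d^2 + 11*d + 8)/(100*d^4 - 40*d^3 - 16*d^2 + 4*d + 1)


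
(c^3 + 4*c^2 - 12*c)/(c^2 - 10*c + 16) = c*(c + 6)/(c - 8)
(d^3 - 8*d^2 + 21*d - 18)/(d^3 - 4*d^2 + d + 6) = (d - 3)/(d + 1)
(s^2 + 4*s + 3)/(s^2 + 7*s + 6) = (s + 3)/(s + 6)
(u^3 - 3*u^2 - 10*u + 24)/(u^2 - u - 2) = (u^2 - u - 12)/(u + 1)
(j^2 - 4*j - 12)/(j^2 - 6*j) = (j + 2)/j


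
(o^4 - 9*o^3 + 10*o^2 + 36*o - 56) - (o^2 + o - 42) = o^4 - 9*o^3 + 9*o^2 + 35*o - 14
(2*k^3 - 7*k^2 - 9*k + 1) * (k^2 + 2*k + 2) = 2*k^5 - 3*k^4 - 19*k^3 - 31*k^2 - 16*k + 2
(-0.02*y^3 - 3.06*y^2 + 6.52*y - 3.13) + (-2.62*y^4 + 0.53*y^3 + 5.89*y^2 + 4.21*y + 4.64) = -2.62*y^4 + 0.51*y^3 + 2.83*y^2 + 10.73*y + 1.51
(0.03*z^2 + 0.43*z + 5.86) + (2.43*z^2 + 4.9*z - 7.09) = 2.46*z^2 + 5.33*z - 1.23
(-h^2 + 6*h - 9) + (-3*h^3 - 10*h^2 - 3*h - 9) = -3*h^3 - 11*h^2 + 3*h - 18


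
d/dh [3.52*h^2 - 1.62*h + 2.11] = 7.04*h - 1.62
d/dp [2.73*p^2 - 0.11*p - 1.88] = 5.46*p - 0.11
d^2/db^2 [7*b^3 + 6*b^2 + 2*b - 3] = 42*b + 12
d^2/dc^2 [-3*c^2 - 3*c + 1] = -6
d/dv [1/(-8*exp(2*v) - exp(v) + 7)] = (16*exp(v) + 1)*exp(v)/(8*exp(2*v) + exp(v) - 7)^2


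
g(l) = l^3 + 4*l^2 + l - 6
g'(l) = 3*l^2 + 8*l + 1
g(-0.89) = -4.43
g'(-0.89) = -3.74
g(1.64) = 10.81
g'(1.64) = 22.19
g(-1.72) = -0.97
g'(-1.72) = -3.88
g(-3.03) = -0.12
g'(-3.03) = 4.30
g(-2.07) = 0.20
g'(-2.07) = -2.71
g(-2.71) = 0.76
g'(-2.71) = 1.35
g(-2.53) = 0.88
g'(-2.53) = -0.04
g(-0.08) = -6.05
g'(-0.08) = 0.38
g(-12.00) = -1170.00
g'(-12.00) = 337.00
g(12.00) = 2310.00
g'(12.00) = 529.00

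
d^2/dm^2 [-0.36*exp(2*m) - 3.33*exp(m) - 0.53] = (-1.44*exp(m) - 3.33)*exp(m)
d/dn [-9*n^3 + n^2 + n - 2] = -27*n^2 + 2*n + 1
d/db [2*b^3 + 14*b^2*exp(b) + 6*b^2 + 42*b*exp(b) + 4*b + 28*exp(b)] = 14*b^2*exp(b) + 6*b^2 + 70*b*exp(b) + 12*b + 70*exp(b) + 4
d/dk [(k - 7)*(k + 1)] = 2*k - 6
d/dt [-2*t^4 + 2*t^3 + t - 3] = -8*t^3 + 6*t^2 + 1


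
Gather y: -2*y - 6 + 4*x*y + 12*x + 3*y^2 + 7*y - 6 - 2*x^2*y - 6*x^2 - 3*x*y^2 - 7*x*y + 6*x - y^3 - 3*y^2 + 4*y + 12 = -6*x^2 - 3*x*y^2 + 18*x - y^3 + y*(-2*x^2 - 3*x + 9)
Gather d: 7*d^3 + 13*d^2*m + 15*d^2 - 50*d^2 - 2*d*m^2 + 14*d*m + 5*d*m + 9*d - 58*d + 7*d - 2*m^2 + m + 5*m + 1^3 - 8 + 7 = 7*d^3 + d^2*(13*m - 35) + d*(-2*m^2 + 19*m - 42) - 2*m^2 + 6*m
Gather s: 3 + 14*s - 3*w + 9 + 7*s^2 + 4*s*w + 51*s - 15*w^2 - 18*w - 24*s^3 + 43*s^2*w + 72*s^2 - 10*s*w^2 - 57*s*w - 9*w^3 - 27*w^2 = -24*s^3 + s^2*(43*w + 79) + s*(-10*w^2 - 53*w + 65) - 9*w^3 - 42*w^2 - 21*w + 12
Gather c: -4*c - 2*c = -6*c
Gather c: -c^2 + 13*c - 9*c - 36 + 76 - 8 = -c^2 + 4*c + 32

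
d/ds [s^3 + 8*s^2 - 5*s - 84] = 3*s^2 + 16*s - 5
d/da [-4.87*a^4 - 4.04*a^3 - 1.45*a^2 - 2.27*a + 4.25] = -19.48*a^3 - 12.12*a^2 - 2.9*a - 2.27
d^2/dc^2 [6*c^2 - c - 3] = 12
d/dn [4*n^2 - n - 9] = 8*n - 1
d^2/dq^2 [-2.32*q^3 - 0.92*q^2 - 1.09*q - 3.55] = -13.92*q - 1.84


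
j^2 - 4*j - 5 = (j - 5)*(j + 1)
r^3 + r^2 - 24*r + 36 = (r - 3)*(r - 2)*(r + 6)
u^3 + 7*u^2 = u^2*(u + 7)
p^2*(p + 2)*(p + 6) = p^4 + 8*p^3 + 12*p^2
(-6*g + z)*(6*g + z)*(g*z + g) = -36*g^3*z - 36*g^3 + g*z^3 + g*z^2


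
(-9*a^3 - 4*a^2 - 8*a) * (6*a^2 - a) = -54*a^5 - 15*a^4 - 44*a^3 + 8*a^2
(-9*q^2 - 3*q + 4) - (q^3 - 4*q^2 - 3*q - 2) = -q^3 - 5*q^2 + 6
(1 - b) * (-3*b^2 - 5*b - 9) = 3*b^3 + 2*b^2 + 4*b - 9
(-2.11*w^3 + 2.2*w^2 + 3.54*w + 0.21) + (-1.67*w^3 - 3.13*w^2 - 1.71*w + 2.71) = -3.78*w^3 - 0.93*w^2 + 1.83*w + 2.92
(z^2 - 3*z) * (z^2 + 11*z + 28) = z^4 + 8*z^3 - 5*z^2 - 84*z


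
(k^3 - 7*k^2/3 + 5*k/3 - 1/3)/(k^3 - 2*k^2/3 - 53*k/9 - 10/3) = 3*(-3*k^3 + 7*k^2 - 5*k + 1)/(-9*k^3 + 6*k^2 + 53*k + 30)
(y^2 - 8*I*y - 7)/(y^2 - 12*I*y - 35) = (y - I)/(y - 5*I)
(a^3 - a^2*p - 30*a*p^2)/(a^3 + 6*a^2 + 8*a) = (a^2 - a*p - 30*p^2)/(a^2 + 6*a + 8)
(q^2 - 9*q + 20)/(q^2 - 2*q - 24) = (-q^2 + 9*q - 20)/(-q^2 + 2*q + 24)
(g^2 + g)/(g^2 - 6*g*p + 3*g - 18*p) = g*(g + 1)/(g^2 - 6*g*p + 3*g - 18*p)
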